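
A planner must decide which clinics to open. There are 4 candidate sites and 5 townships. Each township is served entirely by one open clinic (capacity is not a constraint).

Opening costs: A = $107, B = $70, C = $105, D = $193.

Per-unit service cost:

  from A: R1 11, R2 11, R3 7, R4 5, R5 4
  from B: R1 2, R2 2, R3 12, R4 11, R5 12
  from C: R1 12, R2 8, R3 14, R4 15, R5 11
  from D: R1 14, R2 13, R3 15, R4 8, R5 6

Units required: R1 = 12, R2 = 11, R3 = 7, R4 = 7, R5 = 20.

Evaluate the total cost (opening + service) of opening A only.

Each township is assigned to its cheapest site among the open ones.
{A}: R1→A 11·12=132, R2→A 11·11=121, R3→A 7·7=49, R4→A 5·7=35, R5→A 4·20=80. Service 417; fixed 107; total 524.

Total cost: 524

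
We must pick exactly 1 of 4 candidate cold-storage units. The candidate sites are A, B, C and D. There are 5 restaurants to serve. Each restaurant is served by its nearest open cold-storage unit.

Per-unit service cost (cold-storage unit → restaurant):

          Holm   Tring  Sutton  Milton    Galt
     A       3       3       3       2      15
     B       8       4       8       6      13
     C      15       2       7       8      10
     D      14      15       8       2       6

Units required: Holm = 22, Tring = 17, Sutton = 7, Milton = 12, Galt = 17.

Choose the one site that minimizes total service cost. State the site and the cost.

Choose A only; total service cost 417.

With exactly 1 open, each restaurant uses its cheapest among the chosen.
{A}: Holm→A 3·22=66, Tring→A 3·17=51, Sutton→A 3·7=21, Milton→A 2·12=24, Galt→A 15·17=255. Service cost 417.
{B}: service cost 593
{C}: service cost 679
Among all 4 size-1 choices, {A} is lowest.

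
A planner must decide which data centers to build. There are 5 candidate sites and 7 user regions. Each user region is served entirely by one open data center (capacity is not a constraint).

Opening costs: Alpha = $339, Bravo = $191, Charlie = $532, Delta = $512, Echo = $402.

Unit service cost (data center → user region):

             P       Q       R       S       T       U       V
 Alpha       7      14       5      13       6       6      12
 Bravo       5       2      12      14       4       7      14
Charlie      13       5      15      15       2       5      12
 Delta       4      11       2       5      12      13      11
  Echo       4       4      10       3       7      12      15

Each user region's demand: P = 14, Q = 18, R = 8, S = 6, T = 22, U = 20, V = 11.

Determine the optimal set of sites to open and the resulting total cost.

Open Bravo only; minimum total cost 859.

For any fixed open set, each user region goes to its cheapest open site; total = fixed + service.
{Bravo}: P→Bravo 5·14=70, Q→Bravo 2·18=36, R→Bravo 12·8=96, S→Bravo 14·6=84, T→Bravo 4·22=88, U→Bravo 7·20=140, V→Bravo 14·11=154. Service 668; fixed 191; total 859.
{Alpha, Bravo}: service 564 + fixed 530 = 1094
{Bravo, Echo}: P→Echo 4·14=56, Q→Bravo 2·18=36, R→Echo 10·8=80, S→Echo 3·6=18, T→Bravo 4·22=88, U→Bravo 7·20=140, V→Bravo 14·11=154. Service 572; fixed 593; total 1165.
{Alpha, Bravo, Charlie, Delta, Echo}: service 391 + fixed 1976 = 2367
No other subset beats 859.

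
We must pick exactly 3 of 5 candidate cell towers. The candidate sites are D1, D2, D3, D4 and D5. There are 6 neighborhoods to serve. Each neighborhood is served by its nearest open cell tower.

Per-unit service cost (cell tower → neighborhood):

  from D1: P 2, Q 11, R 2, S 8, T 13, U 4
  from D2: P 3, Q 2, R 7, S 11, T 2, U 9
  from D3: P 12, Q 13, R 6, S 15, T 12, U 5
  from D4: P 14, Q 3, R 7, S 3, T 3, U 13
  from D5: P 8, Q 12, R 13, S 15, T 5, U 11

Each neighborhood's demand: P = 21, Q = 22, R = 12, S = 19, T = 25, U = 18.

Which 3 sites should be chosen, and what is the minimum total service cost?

Choose D1, D2 and D4; total service cost 289.

With exactly 3 open, each neighborhood uses its cheapest among the chosen.
{D1, D2, D4}: P→D1 2·21=42, Q→D2 2·22=44, R→D1 2·12=24, S→D4 3·19=57, T→D2 2·25=50, U→D1 4·18=72. Service cost 289.
{D1, D3, D4}: service cost 336
{D1, D4, D5}: service cost 336
Among all 10 size-3 choices, {D1, D2, D4} is lowest.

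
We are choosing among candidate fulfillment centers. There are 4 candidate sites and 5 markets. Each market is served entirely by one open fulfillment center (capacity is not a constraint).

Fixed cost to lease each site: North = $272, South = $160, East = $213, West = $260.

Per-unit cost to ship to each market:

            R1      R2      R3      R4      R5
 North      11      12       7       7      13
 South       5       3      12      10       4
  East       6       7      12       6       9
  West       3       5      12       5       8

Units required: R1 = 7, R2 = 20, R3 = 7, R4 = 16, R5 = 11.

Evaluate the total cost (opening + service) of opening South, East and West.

Each market is assigned to its cheapest site among the open ones.
{South, East, West}: R1→West 3·7=21, R2→South 3·20=60, R3→South 12·7=84, R4→West 5·16=80, R5→South 4·11=44. Service 289; fixed 633; total 922.

Total cost: 922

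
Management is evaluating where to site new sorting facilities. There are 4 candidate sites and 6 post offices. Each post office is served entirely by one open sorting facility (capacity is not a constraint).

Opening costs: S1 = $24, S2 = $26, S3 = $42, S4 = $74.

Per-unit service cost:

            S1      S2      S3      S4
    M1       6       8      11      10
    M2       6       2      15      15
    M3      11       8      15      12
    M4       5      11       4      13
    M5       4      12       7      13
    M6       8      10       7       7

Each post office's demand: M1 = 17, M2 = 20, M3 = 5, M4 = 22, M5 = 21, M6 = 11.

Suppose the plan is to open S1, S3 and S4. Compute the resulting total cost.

Total cost: 666

Each post office is assigned to its cheapest site among the open ones.
{S1, S3, S4}: M1→S1 6·17=102, M2→S1 6·20=120, M3→S1 11·5=55, M4→S3 4·22=88, M5→S1 4·21=84, M6→S3 7·11=77. Service 526; fixed 140; total 666.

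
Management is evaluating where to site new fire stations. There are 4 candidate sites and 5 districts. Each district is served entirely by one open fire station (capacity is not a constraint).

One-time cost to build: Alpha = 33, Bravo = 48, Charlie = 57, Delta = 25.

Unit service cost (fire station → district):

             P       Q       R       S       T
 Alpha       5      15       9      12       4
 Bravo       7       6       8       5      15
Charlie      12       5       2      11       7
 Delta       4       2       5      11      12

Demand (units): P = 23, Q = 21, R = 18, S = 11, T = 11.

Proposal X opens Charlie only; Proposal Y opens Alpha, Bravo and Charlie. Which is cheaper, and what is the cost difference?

Proposal X: {Charlie}: P→Charlie 12·23=276, Q→Charlie 5·21=105, R→Charlie 2·18=36, S→Charlie 11·11=121, T→Charlie 7·11=77. Service 615; fixed 57; total 672.
Proposal Y: {Alpha, Bravo, Charlie}: P→Alpha 5·23=115, Q→Charlie 5·21=105, R→Charlie 2·18=36, S→Bravo 5·11=55, T→Alpha 4·11=44. Service 355; fixed 138; total 493.
Difference: |672 − 493| = 179.

Proposal Y is cheaper by 179.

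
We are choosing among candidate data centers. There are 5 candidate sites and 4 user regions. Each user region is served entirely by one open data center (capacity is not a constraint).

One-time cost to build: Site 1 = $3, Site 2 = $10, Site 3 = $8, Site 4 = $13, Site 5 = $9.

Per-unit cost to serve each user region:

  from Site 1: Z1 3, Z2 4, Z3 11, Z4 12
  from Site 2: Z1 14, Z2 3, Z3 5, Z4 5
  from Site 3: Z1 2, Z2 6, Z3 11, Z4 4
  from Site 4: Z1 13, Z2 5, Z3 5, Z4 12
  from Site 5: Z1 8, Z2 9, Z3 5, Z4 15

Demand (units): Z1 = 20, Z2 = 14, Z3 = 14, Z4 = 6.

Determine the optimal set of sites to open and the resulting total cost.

For any fixed open set, each user region goes to its cheapest open site; total = fixed + service.
{Site 2, Site 3}: Z1→Site 3 2·20=40, Z2→Site 2 3·14=42, Z3→Site 2 5·14=70, Z4→Site 3 4·6=24. Service 176; fixed 18; total 194.
{Site 1, Site 2, Site 3}: service 176 + fixed 21 = 197
{Site 2, Site 3, Site 5}: Z1→Site 3 2·20=40, Z2→Site 2 3·14=42, Z3→Site 2 5·14=70, Z4→Site 3 4·6=24. Service 176; fixed 27; total 203.
{Site 1, Site 2, Site 3, Site 4, Site 5}: Z1→Site 3 2·20=40, Z2→Site 2 3·14=42, Z3→Site 2 5·14=70, Z4→Site 3 4·6=24. Service 176; fixed 43; total 219.
No other subset beats 194.

Open Site 2 and Site 3; minimum total cost 194.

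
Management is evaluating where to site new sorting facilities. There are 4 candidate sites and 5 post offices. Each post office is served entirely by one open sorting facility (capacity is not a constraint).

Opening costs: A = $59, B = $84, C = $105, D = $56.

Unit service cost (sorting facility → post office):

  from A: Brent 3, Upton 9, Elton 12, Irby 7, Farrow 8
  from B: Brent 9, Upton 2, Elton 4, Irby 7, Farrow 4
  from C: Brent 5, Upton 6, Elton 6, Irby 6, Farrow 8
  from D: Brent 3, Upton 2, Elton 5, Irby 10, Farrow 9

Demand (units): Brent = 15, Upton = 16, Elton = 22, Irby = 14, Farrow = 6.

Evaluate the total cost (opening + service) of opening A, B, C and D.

Total cost: 577

Each post office is assigned to its cheapest site among the open ones.
{A, B, C, D}: Brent→A 3·15=45, Upton→B 2·16=32, Elton→B 4·22=88, Irby→C 6·14=84, Farrow→B 4·6=24. Service 273; fixed 304; total 577.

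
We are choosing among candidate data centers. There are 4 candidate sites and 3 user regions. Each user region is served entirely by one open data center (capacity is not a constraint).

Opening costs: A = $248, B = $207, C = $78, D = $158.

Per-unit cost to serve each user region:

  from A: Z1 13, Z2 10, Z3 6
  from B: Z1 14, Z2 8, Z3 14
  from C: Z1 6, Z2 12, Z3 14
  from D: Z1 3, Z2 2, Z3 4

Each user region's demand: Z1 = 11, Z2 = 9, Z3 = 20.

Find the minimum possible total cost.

Minimum total cost: 289

For any fixed open set, each user region goes to its cheapest open site; total = fixed + service.
{D}: Z1→D 3·11=33, Z2→D 2·9=18, Z3→D 4·20=80. Service 131; fixed 158; total 289.
{C, D}: service 131 + fixed 236 = 367
{B, D}: service 131 + fixed 365 = 496
{A, B, C, D}: service 131 + fixed 691 = 822
No other subset beats 289.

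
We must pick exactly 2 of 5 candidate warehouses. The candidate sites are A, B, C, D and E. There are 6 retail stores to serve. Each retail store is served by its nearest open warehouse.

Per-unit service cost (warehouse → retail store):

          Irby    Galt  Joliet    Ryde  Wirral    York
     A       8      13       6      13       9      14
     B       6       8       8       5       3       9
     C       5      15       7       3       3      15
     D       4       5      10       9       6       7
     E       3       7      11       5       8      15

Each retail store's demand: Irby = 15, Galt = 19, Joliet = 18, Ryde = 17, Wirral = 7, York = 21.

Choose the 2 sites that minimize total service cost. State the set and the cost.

With exactly 2 open, each retail store uses its cheapest among the chosen.
{C, D}: Irby→D 4·15=60, Galt→D 5·19=95, Joliet→C 7·18=126, Ryde→C 3·17=51, Wirral→C 3·7=21, York→D 7·21=147. Service cost 500.
{B, D}: service cost 552
{D, E}: service cost 594
Among all 10 size-2 choices, {C, D} is lowest.

Choose C and D; total service cost 500.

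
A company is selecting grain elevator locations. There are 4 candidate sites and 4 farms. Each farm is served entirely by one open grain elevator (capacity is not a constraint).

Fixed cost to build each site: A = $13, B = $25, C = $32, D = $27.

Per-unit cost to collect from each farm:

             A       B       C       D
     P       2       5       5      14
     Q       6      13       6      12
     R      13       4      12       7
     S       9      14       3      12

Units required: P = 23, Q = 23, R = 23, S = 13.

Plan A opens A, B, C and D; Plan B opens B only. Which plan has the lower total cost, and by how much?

Plan A: {A, B, C, D}: P→A 2·23=46, Q→A 6·23=138, R→B 4·23=92, S→C 3·13=39. Service 315; fixed 97; total 412.
Plan B: {B}: P→B 5·23=115, Q→B 13·23=299, R→B 4·23=92, S→B 14·13=182. Service 688; fixed 25; total 713.
Difference: |412 − 713| = 301.

Plan A is cheaper by 301.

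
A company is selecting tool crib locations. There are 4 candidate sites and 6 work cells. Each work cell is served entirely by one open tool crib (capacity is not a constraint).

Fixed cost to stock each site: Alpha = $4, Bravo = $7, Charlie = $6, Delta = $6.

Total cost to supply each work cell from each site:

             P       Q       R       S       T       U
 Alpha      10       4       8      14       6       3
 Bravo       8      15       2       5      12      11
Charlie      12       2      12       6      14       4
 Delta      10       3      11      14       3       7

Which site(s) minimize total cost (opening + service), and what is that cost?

For any fixed open set, each work cell goes to its cheapest open site; total = fixed + service.
{Alpha, Bravo}: P→Bravo 8, Q→Alpha 4, R→Bravo 2, S→Bravo 5, T→Alpha 6, U→Alpha 3. Service 28; fixed 11; total 39.
{Alpha, Bravo, Delta}: service 24 + fixed 17 = 41
{Bravo, Delta}: service 28 + fixed 13 = 41
{Alpha, Bravo, Charlie, Delta}: service 23 + fixed 23 = 46
No other subset beats 39.

Open Alpha and Bravo; minimum total cost 39.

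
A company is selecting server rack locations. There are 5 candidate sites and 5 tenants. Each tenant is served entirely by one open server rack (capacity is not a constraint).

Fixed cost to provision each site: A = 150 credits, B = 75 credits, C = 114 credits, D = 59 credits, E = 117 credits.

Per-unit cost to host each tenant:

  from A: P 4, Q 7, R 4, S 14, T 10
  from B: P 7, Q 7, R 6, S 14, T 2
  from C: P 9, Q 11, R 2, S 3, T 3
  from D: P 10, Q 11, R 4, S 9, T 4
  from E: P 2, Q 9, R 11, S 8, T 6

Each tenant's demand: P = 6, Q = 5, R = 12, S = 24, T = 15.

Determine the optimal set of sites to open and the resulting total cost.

Open C only; minimum total cost 364.

For any fixed open set, each tenant goes to its cheapest open site; total = fixed + service.
{C}: P→C 9·6=54, Q→C 11·5=55, R→C 2·12=24, S→C 3·24=72, T→C 3·15=45. Service 250; fixed 114; total 364.
{B, C}: P→B 7·6=42, Q→B 7·5=35, R→C 2·12=24, S→C 3·24=72, T→B 2·15=30. Service 203; fixed 189; total 392.
{C, D}: P→C 9·6=54, Q→C 11·5=55, R→C 2·12=24, S→C 3·24=72, T→C 3·15=45. Service 250; fixed 173; total 423.
{A, B, C, D, E}: P→E 2·6=12, Q→A 7·5=35, R→C 2·12=24, S→C 3·24=72, T→B 2·15=30. Service 173; fixed 515; total 688.
No other subset beats 364.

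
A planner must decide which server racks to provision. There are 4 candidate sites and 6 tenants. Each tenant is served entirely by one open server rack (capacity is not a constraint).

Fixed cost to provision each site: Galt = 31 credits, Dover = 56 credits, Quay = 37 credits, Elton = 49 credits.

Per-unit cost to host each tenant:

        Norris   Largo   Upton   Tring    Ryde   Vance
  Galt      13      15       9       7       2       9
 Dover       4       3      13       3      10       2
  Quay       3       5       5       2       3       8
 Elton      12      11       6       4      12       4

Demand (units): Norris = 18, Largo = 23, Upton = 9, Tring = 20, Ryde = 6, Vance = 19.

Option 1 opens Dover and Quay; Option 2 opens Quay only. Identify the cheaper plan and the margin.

Option 1: {Dover, Quay}: Norris→Quay 3·18=54, Largo→Dover 3·23=69, Upton→Quay 5·9=45, Tring→Quay 2·20=40, Ryde→Quay 3·6=18, Vance→Dover 2·19=38. Service 264; fixed 93; total 357.
Option 2: {Quay}: Norris→Quay 3·18=54, Largo→Quay 5·23=115, Upton→Quay 5·9=45, Tring→Quay 2·20=40, Ryde→Quay 3·6=18, Vance→Quay 8·19=152. Service 424; fixed 37; total 461.
Difference: |357 − 461| = 104.

Option 1 is cheaper by 104.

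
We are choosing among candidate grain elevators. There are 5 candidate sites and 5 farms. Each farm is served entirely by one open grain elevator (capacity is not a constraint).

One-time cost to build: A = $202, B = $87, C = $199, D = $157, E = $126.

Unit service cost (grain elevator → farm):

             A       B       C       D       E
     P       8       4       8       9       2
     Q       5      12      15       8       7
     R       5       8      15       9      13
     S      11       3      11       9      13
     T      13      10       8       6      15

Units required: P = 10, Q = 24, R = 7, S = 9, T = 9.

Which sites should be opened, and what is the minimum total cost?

Open B and E; minimum total cost 574.

For any fixed open set, each farm goes to its cheapest open site; total = fixed + service.
{B, E}: P→E 2·10=20, Q→E 7·24=168, R→B 8·7=56, S→B 3·9=27, T→B 10·9=90. Service 361; fixed 213; total 574.
{B}: service 501 + fixed 87 = 588
{A, B}: service 312 + fixed 289 = 601
{A, B, C, D, E}: P→E 2·10=20, Q→A 5·24=120, R→A 5·7=35, S→B 3·9=27, T→D 6·9=54. Service 256; fixed 771; total 1027.
No other subset beats 574.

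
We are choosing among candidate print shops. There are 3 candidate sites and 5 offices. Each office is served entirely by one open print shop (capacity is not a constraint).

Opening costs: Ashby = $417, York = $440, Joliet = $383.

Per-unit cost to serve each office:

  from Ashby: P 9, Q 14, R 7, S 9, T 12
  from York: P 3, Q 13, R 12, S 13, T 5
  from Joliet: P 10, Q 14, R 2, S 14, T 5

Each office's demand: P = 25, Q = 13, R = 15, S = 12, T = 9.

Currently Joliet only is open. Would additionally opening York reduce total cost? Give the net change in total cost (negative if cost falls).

Current service cost with {Joliet}: 675.
Adding York: each office re-picks its cheapest; new service cost 475, saving 200.
Extra fixed cost: 440. Net change = 440 − 200 = 240.
(Totals: 1058 → 1298.)

No — net change +240 (cost rises by 240).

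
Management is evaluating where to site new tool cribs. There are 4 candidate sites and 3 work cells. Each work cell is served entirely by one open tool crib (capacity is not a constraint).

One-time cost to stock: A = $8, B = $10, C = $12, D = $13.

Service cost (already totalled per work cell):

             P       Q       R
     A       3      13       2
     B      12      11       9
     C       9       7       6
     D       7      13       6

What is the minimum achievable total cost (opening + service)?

Minimum total cost: 26

For any fixed open set, each work cell goes to its cheapest open site; total = fixed + service.
{A}: P→A 3, Q→A 13, R→A 2. Service 18; fixed 8; total 26.
{A, C}: service 12 + fixed 20 = 32
{A, B}: P→A 3, Q→B 11, R→A 2. Service 16; fixed 18; total 34.
{A, B, C, D}: P→A 3, Q→C 7, R→A 2. Service 12; fixed 43; total 55.
No other subset beats 26.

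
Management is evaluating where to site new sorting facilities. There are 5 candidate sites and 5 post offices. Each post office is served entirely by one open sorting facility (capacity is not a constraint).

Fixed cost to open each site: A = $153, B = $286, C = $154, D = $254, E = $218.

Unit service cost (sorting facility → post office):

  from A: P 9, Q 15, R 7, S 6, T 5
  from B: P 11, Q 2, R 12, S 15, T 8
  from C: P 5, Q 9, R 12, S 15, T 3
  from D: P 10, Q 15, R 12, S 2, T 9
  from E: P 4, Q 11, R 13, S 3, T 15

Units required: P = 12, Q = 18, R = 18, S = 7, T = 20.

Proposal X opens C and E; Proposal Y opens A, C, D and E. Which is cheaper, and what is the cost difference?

Proposal X is cheaper by 310.

Proposal X: {C, E}: P→E 4·12=48, Q→C 9·18=162, R→C 12·18=216, S→E 3·7=21, T→C 3·20=60. Service 507; fixed 372; total 879.
Proposal Y: {A, C, D, E}: P→E 4·12=48, Q→C 9·18=162, R→A 7·18=126, S→D 2·7=14, T→C 3·20=60. Service 410; fixed 779; total 1189.
Difference: |879 − 1189| = 310.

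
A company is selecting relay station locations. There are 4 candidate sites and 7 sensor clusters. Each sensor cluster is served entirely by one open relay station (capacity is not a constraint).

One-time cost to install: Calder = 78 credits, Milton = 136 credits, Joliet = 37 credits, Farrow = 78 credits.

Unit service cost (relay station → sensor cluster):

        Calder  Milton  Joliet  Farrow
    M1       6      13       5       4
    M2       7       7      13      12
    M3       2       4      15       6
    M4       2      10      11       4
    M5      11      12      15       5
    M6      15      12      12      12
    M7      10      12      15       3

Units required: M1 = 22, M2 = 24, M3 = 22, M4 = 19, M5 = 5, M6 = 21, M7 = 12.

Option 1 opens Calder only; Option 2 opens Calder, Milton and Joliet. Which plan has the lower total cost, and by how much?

Option 1 is cheaper by 88.

Option 1: {Calder}: M1→Calder 6·22=132, M2→Calder 7·24=168, M3→Calder 2·22=44, M4→Calder 2·19=38, M5→Calder 11·5=55, M6→Calder 15·21=315, M7→Calder 10·12=120. Service 872; fixed 78; total 950.
Option 2: {Calder, Milton, Joliet}: M1→Joliet 5·22=110, M2→Calder 7·24=168, M3→Calder 2·22=44, M4→Calder 2·19=38, M5→Calder 11·5=55, M6→Milton 12·21=252, M7→Calder 10·12=120. Service 787; fixed 251; total 1038.
Difference: |950 − 1038| = 88.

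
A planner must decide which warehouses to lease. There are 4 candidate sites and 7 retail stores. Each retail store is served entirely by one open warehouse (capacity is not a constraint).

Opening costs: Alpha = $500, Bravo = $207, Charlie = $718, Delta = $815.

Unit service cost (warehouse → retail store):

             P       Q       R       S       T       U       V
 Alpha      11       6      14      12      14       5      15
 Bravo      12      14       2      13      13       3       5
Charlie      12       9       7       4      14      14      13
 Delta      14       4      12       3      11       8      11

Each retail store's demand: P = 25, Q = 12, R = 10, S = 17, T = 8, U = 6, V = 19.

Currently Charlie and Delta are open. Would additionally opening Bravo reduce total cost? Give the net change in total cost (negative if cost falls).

No — net change +13 (cost rises by 13).

Current service cost with {Charlie, Delta}: 814.
Adding Bravo: each retail store re-picks its cheapest; new service cost 620, saving 194.
Extra fixed cost: 207. Net change = 207 − 194 = 13.
(Totals: 2347 → 2360.)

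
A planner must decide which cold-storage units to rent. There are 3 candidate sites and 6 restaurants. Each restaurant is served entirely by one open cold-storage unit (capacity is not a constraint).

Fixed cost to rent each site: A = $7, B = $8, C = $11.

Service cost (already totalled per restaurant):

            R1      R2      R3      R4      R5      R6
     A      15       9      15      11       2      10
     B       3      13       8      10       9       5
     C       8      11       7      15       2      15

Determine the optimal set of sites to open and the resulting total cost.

Open A and B; minimum total cost 52.

For any fixed open set, each restaurant goes to its cheapest open site; total = fixed + service.
{A, B}: R1→B 3, R2→A 9, R3→B 8, R4→B 10, R5→A 2, R6→B 5. Service 37; fixed 15; total 52.
{B}: R1→B 3, R2→B 13, R3→B 8, R4→B 10, R5→B 9, R6→B 5. Service 48; fixed 8; total 56.
{B, C}: R1→B 3, R2→C 11, R3→C 7, R4→B 10, R5→C 2, R6→B 5. Service 38; fixed 19; total 57.
{A, B, C}: service 36 + fixed 26 = 62
No other subset beats 52.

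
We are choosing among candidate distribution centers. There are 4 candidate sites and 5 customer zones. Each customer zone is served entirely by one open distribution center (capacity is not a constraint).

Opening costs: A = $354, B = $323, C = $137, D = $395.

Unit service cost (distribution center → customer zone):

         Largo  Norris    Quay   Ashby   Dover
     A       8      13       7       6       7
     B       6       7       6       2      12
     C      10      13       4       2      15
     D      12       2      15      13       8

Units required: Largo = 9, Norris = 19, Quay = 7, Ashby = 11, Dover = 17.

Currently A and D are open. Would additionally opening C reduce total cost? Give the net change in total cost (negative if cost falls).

No — net change +72 (cost rises by 72).

Current service cost with {A, D}: 344.
Adding C: each customer zone re-picks its cheapest; new service cost 279, saving 65.
Extra fixed cost: 137. Net change = 137 − 65 = 72.
(Totals: 1093 → 1165.)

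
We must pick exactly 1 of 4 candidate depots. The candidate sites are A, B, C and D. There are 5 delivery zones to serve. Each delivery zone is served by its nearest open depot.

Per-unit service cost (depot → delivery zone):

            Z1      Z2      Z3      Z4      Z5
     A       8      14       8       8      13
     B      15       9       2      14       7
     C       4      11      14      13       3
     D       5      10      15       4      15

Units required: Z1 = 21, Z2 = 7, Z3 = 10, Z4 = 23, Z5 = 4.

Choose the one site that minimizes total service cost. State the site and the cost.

Choose D only; total service cost 477.

With exactly 1 open, each delivery zone uses its cheapest among the chosen.
{D}: Z1→D 5·21=105, Z2→D 10·7=70, Z3→D 15·10=150, Z4→D 4·23=92, Z5→D 15·4=60. Service cost 477.
{A}: service cost 582
{C}: service cost 612
Among all 4 size-1 choices, {D} is lowest.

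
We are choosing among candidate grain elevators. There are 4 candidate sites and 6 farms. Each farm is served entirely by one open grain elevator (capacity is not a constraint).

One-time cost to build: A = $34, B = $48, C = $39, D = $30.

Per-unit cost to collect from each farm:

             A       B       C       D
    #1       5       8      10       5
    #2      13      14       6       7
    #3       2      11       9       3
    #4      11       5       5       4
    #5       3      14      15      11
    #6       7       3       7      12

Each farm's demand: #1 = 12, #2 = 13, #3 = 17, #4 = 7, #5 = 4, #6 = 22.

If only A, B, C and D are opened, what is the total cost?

Each farm is assigned to its cheapest site among the open ones.
{A, B, C, D}: #1→A 5·12=60, #2→C 6·13=78, #3→A 2·17=34, #4→D 4·7=28, #5→A 3·4=12, #6→B 3·22=66. Service 278; fixed 151; total 429.

Total cost: 429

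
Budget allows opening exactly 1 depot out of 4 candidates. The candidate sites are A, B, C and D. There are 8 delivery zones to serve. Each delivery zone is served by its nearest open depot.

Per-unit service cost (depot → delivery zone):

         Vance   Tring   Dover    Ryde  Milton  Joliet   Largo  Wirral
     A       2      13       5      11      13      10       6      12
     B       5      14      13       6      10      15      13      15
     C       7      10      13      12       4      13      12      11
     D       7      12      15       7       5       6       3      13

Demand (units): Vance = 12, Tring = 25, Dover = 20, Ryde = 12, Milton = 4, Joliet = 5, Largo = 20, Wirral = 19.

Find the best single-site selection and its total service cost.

Choose A only; total service cost 1031.

With exactly 1 open, each delivery zone uses its cheapest among the chosen.
{A}: Vance→A 2·12=24, Tring→A 13·25=325, Dover→A 5·20=100, Ryde→A 11·12=132, Milton→A 13·4=52, Joliet→A 10·5=50, Largo→A 6·20=120, Wirral→A 12·19=228. Service cost 1031.
{D}: service cost 1125
{C}: service cost 1268
Among all 4 size-1 choices, {A} is lowest.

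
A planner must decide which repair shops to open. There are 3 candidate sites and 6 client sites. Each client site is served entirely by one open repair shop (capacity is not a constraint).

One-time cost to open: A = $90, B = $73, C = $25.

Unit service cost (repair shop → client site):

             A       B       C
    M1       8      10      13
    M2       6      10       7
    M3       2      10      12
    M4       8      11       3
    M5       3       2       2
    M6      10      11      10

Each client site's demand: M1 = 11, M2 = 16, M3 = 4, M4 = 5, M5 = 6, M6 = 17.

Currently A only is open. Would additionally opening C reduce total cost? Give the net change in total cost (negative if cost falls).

Current service cost with {A}: 420.
Adding C: each client site re-picks its cheapest; new service cost 389, saving 31.
Extra fixed cost: 25. Net change = 25 − 31 = -6.
(Totals: 510 → 504.)

Yes — net change −6 (cost falls by 6).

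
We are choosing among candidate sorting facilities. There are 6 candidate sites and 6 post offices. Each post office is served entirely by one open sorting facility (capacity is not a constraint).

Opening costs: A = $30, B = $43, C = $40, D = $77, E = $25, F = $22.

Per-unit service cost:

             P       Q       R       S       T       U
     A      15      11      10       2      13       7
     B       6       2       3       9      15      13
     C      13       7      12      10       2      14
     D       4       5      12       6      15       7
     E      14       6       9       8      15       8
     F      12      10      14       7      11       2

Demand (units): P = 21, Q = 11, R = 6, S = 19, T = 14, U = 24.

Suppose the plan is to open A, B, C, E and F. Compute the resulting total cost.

Total cost: 440

Each post office is assigned to its cheapest site among the open ones.
{A, B, C, E, F}: P→B 6·21=126, Q→B 2·11=22, R→B 3·6=18, S→A 2·19=38, T→C 2·14=28, U→F 2·24=48. Service 280; fixed 160; total 440.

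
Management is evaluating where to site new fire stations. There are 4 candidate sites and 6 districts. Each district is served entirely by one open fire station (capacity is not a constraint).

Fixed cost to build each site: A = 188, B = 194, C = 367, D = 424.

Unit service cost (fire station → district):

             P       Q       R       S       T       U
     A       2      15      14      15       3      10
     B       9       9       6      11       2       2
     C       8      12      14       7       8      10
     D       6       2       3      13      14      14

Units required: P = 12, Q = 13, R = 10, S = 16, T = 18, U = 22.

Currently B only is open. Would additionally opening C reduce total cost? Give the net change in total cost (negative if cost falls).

No — net change +291 (cost rises by 291).

Current service cost with {B}: 541.
Adding C: each district re-picks its cheapest; new service cost 465, saving 76.
Extra fixed cost: 367. Net change = 367 − 76 = 291.
(Totals: 735 → 1026.)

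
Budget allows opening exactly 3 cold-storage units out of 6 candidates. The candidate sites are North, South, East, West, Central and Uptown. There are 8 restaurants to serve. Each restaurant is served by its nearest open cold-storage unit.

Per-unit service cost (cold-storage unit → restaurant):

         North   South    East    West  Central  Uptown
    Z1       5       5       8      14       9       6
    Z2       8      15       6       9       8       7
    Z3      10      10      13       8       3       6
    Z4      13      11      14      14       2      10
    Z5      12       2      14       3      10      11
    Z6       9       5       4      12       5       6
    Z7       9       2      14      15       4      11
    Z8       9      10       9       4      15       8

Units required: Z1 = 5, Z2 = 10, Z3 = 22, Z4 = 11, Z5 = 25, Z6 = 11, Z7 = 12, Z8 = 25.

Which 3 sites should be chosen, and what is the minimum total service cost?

With exactly 3 open, each restaurant uses its cheapest among the chosen.
{South, West, Central}: Z1→South 5·5=25, Z2→Central 8·10=80, Z3→Central 3·22=66, Z4→Central 2·11=22, Z5→South 2·25=50, Z6→South 5·11=55, Z7→South 2·12=24, Z8→West 4·25=100. Service cost 422.
{East, West, Central}: service cost 455
{West, Central, Uptown}: service cost 466
Among all 20 size-3 choices, {South, West, Central} is lowest.

Choose South, West and Central; total service cost 422.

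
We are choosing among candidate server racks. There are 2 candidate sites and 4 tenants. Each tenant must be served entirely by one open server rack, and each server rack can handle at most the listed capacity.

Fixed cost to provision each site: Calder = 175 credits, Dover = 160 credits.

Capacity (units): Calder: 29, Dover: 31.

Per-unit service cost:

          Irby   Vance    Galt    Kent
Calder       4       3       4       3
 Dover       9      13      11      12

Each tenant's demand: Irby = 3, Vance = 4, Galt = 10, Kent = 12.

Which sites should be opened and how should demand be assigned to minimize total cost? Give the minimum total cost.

Minimum total cost: 275

Open {Calder}: Irby→Calder 4·3=12, Vance→Calder 3·4=12, Galt→Calder 4·10=40, Kent→Calder 3·12=36.
Loads: Calder carries 29/29. Service 100; fixed 175; total 275.
Next best feasible plan costs 435.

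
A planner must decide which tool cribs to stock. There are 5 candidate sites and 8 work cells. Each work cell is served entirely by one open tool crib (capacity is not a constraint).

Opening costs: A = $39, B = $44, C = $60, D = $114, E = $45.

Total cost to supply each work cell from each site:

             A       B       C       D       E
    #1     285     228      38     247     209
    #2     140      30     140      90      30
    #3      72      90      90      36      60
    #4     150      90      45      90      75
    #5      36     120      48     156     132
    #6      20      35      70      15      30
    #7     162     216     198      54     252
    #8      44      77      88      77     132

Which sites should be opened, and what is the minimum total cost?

For any fixed open set, each work cell goes to its cheapest open site; total = fixed + service.
{A, B, C, D}: #1→C 38, #2→B 30, #3→D 36, #4→C 45, #5→A 36, #6→D 15, #7→D 54, #8→A 44. Service 298; fixed 257; total 555.
{A, C, D, E}: service 298 + fixed 258 = 556
{B, C, D}: service 343 + fixed 218 = 561
{A, B, C, D, E}: service 298 + fixed 302 = 600
No other subset beats 555.

Open A, B, C and D; minimum total cost 555.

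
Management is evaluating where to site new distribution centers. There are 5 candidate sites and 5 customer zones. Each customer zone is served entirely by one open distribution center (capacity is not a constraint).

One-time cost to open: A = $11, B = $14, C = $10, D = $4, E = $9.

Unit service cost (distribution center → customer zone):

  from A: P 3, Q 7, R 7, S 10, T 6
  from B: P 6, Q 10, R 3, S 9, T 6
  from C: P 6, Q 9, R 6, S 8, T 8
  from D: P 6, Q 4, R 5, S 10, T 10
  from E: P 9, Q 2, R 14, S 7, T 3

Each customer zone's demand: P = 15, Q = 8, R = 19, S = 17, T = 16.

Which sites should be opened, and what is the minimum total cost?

Open A, B and E; minimum total cost 319.

For any fixed open set, each customer zone goes to its cheapest open site; total = fixed + service.
{A, B, E}: P→A 3·15=45, Q→E 2·8=16, R→B 3·19=57, S→E 7·17=119, T→E 3·16=48. Service 285; fixed 34; total 319.
{A, B, D, E}: P→A 3·15=45, Q→E 2·8=16, R→B 3·19=57, S→E 7·17=119, T→E 3·16=48. Service 285; fixed 38; total 323.
{A, B, C, E}: service 285 + fixed 44 = 329
{A, B, C, D, E}: service 285 + fixed 48 = 333
No other subset beats 319.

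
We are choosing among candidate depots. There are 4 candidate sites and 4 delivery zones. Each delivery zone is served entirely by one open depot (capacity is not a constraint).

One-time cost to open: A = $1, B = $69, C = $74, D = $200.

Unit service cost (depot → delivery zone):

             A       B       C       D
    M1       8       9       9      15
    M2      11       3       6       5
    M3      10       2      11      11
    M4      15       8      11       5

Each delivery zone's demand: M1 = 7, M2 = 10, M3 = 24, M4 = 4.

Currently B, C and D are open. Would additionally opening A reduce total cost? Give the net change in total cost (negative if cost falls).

Yes — net change −6 (cost falls by 6).

Current service cost with {B, C, D}: 161.
Adding A: each delivery zone re-picks its cheapest; new service cost 154, saving 7.
Extra fixed cost: 1. Net change = 1 − 7 = -6.
(Totals: 504 → 498.)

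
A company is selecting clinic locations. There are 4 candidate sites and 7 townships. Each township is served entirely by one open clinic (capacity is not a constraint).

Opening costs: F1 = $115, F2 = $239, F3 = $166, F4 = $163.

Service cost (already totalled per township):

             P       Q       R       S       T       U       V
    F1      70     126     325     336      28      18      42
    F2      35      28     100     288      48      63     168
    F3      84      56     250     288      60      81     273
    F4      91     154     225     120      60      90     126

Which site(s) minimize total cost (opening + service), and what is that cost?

Open F1, F2 and F4; minimum total cost 888.

For any fixed open set, each township goes to its cheapest open site; total = fixed + service.
{F1, F2, F4}: P→F2 35, Q→F2 28, R→F2 100, S→F4 120, T→F1 28, U→F1 18, V→F1 42. Service 371; fixed 517; total 888.
{F1, F2}: service 539 + fixed 354 = 893
{F1, F4}: P→F1 70, Q→F1 126, R→F4 225, S→F4 120, T→F1 28, U→F1 18, V→F1 42. Service 629; fixed 278; total 907.
{F1, F2, F3, F4}: service 371 + fixed 683 = 1054
No other subset beats 888.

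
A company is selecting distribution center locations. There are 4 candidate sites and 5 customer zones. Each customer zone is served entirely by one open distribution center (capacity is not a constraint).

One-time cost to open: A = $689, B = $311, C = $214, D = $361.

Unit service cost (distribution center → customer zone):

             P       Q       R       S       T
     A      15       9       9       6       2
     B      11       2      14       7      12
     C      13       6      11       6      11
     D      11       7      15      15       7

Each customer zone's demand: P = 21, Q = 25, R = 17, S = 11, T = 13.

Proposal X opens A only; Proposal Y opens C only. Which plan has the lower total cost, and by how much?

Proposal X: {A}: P→A 15·21=315, Q→A 9·25=225, R→A 9·17=153, S→A 6·11=66, T→A 2·13=26. Service 785; fixed 689; total 1474.
Proposal Y: {C}: P→C 13·21=273, Q→C 6·25=150, R→C 11·17=187, S→C 6·11=66, T→C 11·13=143. Service 819; fixed 214; total 1033.
Difference: |1474 − 1033| = 441.

Proposal Y is cheaper by 441.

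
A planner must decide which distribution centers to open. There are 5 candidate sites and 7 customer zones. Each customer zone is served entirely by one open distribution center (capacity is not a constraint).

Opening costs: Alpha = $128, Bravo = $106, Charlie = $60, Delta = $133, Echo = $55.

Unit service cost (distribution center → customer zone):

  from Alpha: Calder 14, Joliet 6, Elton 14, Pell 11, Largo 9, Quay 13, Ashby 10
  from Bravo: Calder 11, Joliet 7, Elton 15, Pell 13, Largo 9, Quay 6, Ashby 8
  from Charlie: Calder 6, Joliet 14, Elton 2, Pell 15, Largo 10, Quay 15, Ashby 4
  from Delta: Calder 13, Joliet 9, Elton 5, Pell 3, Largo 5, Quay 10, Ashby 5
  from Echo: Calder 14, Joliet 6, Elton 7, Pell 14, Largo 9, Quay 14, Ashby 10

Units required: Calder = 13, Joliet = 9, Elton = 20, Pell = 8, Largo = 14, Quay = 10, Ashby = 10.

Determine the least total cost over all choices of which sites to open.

For any fixed open set, each customer zone goes to its cheapest open site; total = fixed + service.
{Charlie, Delta}: Calder→Charlie 6·13=78, Joliet→Delta 9·9=81, Elton→Charlie 2·20=40, Pell→Delta 3·8=24, Largo→Delta 5·14=70, Quay→Delta 10·10=100, Ashby→Charlie 4·10=40. Service 433; fixed 193; total 626.
{Charlie, Delta, Echo}: Calder→Charlie 6·13=78, Joliet→Echo 6·9=54, Elton→Charlie 2·20=40, Pell→Delta 3·8=24, Largo→Delta 5·14=70, Quay→Delta 10·10=100, Ashby→Charlie 4·10=40. Service 406; fixed 248; total 654.
{Bravo, Charlie, Delta}: service 375 + fixed 299 = 674
{Alpha, Bravo, Charlie, Delta, Echo}: Calder→Charlie 6·13=78, Joliet→Alpha 6·9=54, Elton→Charlie 2·20=40, Pell→Delta 3·8=24, Largo→Delta 5·14=70, Quay→Bravo 6·10=60, Ashby→Charlie 4·10=40. Service 366; fixed 482; total 848.
No other subset beats 626.

Minimum total cost: 626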